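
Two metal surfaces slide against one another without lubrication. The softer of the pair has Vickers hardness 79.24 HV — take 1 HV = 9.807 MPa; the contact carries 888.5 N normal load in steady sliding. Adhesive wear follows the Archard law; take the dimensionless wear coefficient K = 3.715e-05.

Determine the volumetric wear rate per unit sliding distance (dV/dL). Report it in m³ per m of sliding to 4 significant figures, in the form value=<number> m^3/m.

value=4.248e-11 m^3/m

Intermediates are shown rounded; each operation keeps exact precision; rounded just once to 4 significant digits.
Convert: Hardness H = 79.24 HV × 9.807 MPa/HV = 777.1 MPa = 7.771e+08 Pa.
Restated in SI base units: W = 888.5 N, H = 7.771e+08 Pa, K = 3.715e-05.
Sliding wear rate dV/dL = K·W/H, per unit distance: 3.715e-05 · 888.5 / 7.771e+08 = 4.248e-11 m³/m.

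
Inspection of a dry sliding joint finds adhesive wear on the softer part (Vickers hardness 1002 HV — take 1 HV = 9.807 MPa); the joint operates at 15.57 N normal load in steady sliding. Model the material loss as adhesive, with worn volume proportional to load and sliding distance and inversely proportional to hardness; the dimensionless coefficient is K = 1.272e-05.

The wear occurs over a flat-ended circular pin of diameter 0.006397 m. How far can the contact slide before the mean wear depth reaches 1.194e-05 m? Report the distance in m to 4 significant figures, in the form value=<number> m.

value=1.904e+04 m

All working math runs at full float precision. Intermediates are printed rounded. Rounded once at the end to four significant digits.
Hardness H = 1002 HV × 9.807 MPa/HV = 9827 MPa = 9.827e+09 Pa.
Contact area A = π·d²/4 = π·(0.006397 m)²/4 = 3.214e-05 m².
As SI base values: W = 15.57 N, H = 9.827e+09 Pa, K = 1.272e-05.
Limit volume V_lim = h_lim·A = 1.194e-05 · 3.214e-05 = 3.837e-10 m³.
Sliding life L = V_lim·H/(K·W) = 3.837e-10 · 9.827e+09 / (1.272e-05 · 15.57) = 1.904e+04 m.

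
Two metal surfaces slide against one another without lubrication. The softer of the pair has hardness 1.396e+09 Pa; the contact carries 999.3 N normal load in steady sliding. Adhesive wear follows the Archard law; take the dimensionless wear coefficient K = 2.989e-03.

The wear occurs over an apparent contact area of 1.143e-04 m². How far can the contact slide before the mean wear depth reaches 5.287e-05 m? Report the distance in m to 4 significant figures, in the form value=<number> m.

value=2.824 m

The algebra runs at exact precision — intermediates are shown rounded, and rounded once at the end, at 4 significant figures.
In SI base units, W = 999.3 N, H = 1.396e+09 Pa, K = 2.989e-03.
Limit volume V_lim = h_lim·A = 5.287e-05 · 1.143e-04 = 6.043e-09 m³.
So the life L = V_lim·H/(K·W) = 6.043e-09 · 1.396e+09 / (2.989e-03 · 999.3) = 2.824 m.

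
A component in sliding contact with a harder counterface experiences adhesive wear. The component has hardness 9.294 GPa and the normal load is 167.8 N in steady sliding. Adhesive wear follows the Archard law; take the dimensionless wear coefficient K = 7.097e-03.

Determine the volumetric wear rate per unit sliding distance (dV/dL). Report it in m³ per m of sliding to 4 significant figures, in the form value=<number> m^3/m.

All working math runs at exact precision; the intermediates are shown rounded. Rounded just once, at four significant digits.
Hardness H = 9.294 GPa = 9.294e+09 Pa.
SI base units throughout: W = 167.8 N, H = 9.294e+09 Pa, K = 7.097e-03.
Volumetric rate dV/dL = K·W/H, per unit distance: 7.097e-03 · 167.8 / 9.294e+09 = 1.281e-10 m³/m.

value=1.281e-10 m^3/m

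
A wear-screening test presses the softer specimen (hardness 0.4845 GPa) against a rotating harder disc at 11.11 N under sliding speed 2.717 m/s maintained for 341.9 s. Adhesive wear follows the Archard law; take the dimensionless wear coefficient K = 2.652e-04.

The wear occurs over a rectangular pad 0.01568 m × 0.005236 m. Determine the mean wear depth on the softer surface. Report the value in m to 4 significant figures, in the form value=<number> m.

value=6.881e-05 m

The intermediates are printed rounded. The algebra maintains exact precision, and rounded just once: 4 significant figures.
Convert: Distance L = v·t = 2.717 m/s × 341.9 s = 928.9 m.
Convert: Hardness H = 0.4845 GPa = 4.845e+08 Pa.
Convert: Contact area A = 0.01568 m × 0.005236 m = 8.210e-05 m².
In SI base units, W = 11.11 N, H = 4.845e+08 Pa, K = 2.652e-04.
Volume removed: V = K·W·L/H = 2.652e-04 · 11.11 · 928.9 / 4.845e+08 = 5.649e-09 m³.
Depth h = V/A = 5.649e-09 / 8.210e-05 = 6.881e-05 m.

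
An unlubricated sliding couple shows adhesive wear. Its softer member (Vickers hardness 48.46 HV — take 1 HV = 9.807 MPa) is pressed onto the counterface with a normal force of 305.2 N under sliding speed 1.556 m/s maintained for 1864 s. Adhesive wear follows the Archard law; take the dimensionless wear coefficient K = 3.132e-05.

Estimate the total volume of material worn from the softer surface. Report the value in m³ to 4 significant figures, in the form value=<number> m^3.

value=5.834e-08 m^3

The computation maintains full float precision; intermediates are shown rounded. Rounded just once, at four significant digits.
The distance L = v·t = 1.556 m/s × 1864 s = 2900 m.
Hardness H = 48.46 HV × 9.807 MPa/HV = 475.2 MPa = 4.752e+08 Pa.
As SI base values: W = 305.2 N, H = 4.752e+08 Pa, K = 3.132e-05.
By Archard's law, V = K·W·L/H = 3.132e-05 · 305.2 · 2900 / 4.752e+08 = 5.834e-08 m³.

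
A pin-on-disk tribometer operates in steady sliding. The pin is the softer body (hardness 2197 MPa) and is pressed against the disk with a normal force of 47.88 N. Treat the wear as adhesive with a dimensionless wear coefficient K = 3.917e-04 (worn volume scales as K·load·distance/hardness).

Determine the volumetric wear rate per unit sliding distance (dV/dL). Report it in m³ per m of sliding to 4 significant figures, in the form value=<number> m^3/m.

value=8.536e-12 m^3/m

Intermediates are printed rounded — the algebra keeps exact precision; one final rounding, at 4 significant figures.
Convert: Hardness H = 2197 MPa = 2.197e+09 Pa.
Expressed in SI base units: W = 47.88 N, H = 2.197e+09 Pa, K = 3.917e-04.
Volumetric rate dV/dL = K·W/H, so: 3.917e-04 · 47.88 / 2.197e+09 = 8.536e-12 m³/m.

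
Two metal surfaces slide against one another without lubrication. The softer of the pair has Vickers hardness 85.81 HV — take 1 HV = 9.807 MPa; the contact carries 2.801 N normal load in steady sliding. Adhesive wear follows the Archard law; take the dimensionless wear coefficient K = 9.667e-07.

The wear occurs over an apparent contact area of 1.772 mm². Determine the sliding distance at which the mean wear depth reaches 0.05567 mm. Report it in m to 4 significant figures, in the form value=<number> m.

value=3.066e+04 m

Each operation keeps full precision; intermediates are shown rounded — rounded just once: four significant figures.
Hardness H = 85.81 HV × 9.807 MPa/HV = 841.5 MPa = 8.415e+08 Pa.
Contact area A = 1.772 mm² = 1.772e-06 m².
Depth limit h_lim = 0.05567 mm = 5.567e-05 m.
As SI base values: W = 2.801 N, H = 8.415e+08 Pa, K = 9.667e-07.
Allowed volume V_lim = h_lim·A = 5.567e-05 · 1.772e-06 = 9.865e-11 m³.
Thus life L = V_lim·H/(K·W) = 9.865e-11 · 8.415e+08 / (9.667e-07 · 2.801) = 3.066e+04 m.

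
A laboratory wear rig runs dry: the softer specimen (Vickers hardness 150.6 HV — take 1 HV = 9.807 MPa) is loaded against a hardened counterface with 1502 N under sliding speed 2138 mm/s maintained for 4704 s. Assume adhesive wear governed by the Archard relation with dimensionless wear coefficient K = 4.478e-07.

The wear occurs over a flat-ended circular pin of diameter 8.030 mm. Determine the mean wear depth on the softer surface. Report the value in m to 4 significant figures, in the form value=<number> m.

value=9.044e-05 m

Printed values are rounded — all working math maintains exact precision. Rounded just once: four significant figures.
Convert: Sliding speed v = 2138 mm/s = 2.138 m/s. Total distance L = v·t = 2.138 m/s × 4704 s = 1.006e+04 m.
Convert: Hardness H = 150.6 HV × 9.807 MPa/HV = 1477 MPa = 1.477e+09 Pa.
Convert: Pin diameter d = 8.030 mm = 0.008030 m. Contact area A = π·d²/4 = π·(0.008030 m)²/4 = 5.064e-05 m².
Collected in SI base units: W = 1502 N, H = 1.477e+09 Pa, K = 4.478e-07.
Worn volume V = K·W·L/H = 4.478e-07 · 1502 · 1.006e+04 / 1.477e+09 = 4.580e-09 m³.
Average depth h = V/A = 4.580e-09 / 5.064e-05 = 9.044e-05 m.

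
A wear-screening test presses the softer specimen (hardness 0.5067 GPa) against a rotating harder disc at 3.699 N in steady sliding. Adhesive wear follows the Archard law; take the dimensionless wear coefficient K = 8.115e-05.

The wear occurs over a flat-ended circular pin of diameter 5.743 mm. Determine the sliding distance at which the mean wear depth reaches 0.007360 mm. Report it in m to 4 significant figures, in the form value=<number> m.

value=321.8 m

Intermediate values are displayed rounded, and each operation maintains full float precision. Rounded once at the end, at 4 significant figures.
Hardness H = 0.5067 GPa = 5.067e+08 Pa.
Pin diameter d = 5.743 mm = 0.005743 m. Contact area A = π·d²/4 = π·(0.005743 m)²/4 = 2.590e-05 m².
Depth limit h_lim = 0.007360 mm = 7.360e-06 m.
Working in SI base units: W = 3.699 N, H = 5.067e+08 Pa, K = 8.115e-05.
Limit volume V_lim = h_lim·A = 7.360e-06 · 2.590e-05 = 1.907e-10 m³.
Life L = V_lim·H/(K·W) = 1.907e-10 · 5.067e+08 / (8.115e-05 · 3.699) = 321.8 m.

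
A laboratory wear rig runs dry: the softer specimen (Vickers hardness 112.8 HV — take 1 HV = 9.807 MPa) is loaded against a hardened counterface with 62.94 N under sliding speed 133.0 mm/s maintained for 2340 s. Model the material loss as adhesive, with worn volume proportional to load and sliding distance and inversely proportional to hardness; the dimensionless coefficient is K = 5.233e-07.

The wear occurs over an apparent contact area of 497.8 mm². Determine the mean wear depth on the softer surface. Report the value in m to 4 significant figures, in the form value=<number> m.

value=1.861e-08 m

All working math runs at exact precision, and intermediates are shown rounded; one last rounding: 4 significant digits.
Convert: Sliding speed v = 133.0 mm/s = 0.1330 m/s. The distance L = v·t = 0.1330 m/s × 2340 s = 311.2 m.
Convert: Hardness H = 112.8 HV × 9.807 MPa/HV = 1106 MPa = 1.106e+09 Pa.
Convert: Contact area A = 497.8 mm² = 4.978e-04 m².
Expressed in SI base units: W = 62.94 N, H = 1.106e+09 Pa, K = 5.233e-07.
Volume removed: V = K·W·L/H = 5.233e-07 · 62.94 · 311.2 / 1.106e+09 = 9.266e-12 m³.
Average depth h = V/A = 9.266e-12 / 4.978e-04 = 1.861e-08 m.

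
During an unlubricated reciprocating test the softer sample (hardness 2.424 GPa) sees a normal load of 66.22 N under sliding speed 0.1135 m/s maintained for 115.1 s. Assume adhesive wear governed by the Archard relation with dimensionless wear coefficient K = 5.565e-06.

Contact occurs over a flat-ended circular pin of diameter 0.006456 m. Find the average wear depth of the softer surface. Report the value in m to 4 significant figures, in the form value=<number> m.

value=6.067e-08 m

The algebra maintains full float precision. Intermediates are shown rounded. Rounded just once to four significant figures.
Total distance L = v·t = 0.1135 m/s × 115.1 s = 13.06 m.
Hardness H = 2.424 GPa = 2.424e+09 Pa.
Contact area A = π·d²/4 = π·(0.006456 m)²/4 = 3.274e-05 m².
In SI base units: W = 66.22 N, H = 2.424e+09 Pa, K = 5.565e-06.
Volume removed: V = K·W·L/H = 5.565e-06 · 66.22 · 13.06 / 2.424e+09 = 1.986e-12 m³.
Average depth h = V/A = 1.986e-12 / 3.274e-05 = 6.067e-08 m.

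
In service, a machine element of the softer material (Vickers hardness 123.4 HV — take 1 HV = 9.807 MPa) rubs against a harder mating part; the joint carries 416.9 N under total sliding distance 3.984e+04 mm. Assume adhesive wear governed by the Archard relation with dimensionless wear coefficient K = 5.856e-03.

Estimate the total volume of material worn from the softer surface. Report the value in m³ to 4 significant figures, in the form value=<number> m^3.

value=8.037e-08 m^3

Each operation runs at full precision — the intermediates appear rounded — a lone final rounding, at 4 significant digits.
The distance L = 3.984e+04 mm = 39.84 m.
Hardness H = 123.4 HV × 9.807 MPa/HV = 1210 MPa = 1.210e+09 Pa.
Restated in SI base units: W = 416.9 N, H = 1.210e+09 Pa, K = 5.856e-03.
By Archard's law, V = K·W·L/H = 5.856e-03 · 416.9 · 39.84 / 1.210e+09 = 8.037e-08 m³.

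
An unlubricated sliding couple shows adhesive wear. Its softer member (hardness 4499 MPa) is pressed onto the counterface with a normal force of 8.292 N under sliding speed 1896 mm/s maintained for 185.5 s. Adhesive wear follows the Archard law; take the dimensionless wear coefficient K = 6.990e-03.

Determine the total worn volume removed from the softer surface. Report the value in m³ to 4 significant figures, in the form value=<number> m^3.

value=4.531e-09 m^3

All arithmetic carries exact precision, and the intermediates appear rounded — one last rounding to four significant figures.
Convert: Sliding speed v = 1896 mm/s = 1.896 m/s. Total distance L = v·t = 1.896 m/s × 185.5 s = 351.7 m.
Convert: Hardness H = 4499 MPa = 4.499e+09 Pa.
As SI base values: W = 8.292 N, H = 4.499e+09 Pa, K = 6.990e-03.
By Archard's law, V = K·W·L/H = 6.990e-03 · 8.292 · 351.7 / 4.499e+09 = 4.531e-09 m³.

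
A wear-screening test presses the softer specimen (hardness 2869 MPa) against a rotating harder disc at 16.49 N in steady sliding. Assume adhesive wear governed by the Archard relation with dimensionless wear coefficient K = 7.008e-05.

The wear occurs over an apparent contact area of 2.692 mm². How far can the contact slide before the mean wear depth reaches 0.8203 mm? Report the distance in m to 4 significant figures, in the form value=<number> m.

Quoted intermediates are rounded — the computation maintains full precision. Rounded once at the end: four significant figures.
Convert: Hardness H = 2869 MPa = 2.869e+09 Pa.
Convert: Contact area A = 2.692 mm² = 2.692e-06 m².
Convert: Depth limit h_lim = 0.8203 mm = 8.203e-04 m.
SI base units throughout: W = 16.49 N, H = 2.869e+09 Pa, K = 7.008e-05.
At the depth limit, V_lim = h_lim·A = 8.203e-04 · 2.692e-06 = 2.208e-09 m³.
Thus life L = V_lim·H/(K·W) = 2.208e-09 · 2.869e+09 / (7.008e-05 · 16.49) = 5482 m.

value=5482 m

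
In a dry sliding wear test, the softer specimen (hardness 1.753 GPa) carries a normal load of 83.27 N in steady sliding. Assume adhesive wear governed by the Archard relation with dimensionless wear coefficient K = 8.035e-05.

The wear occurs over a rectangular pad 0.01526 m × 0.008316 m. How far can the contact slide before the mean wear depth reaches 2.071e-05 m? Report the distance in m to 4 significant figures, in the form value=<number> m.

value=688.6 m

Intermediate values are shown rounded, and all arithmetic runs at full precision, and rounded just once, at 4 significant figures.
Hardness H = 1.753 GPa = 1.753e+09 Pa.
Contact area A = 0.01526 m × 0.008316 m = 1.269e-04 m².
Working in SI base units: W = 83.27 N, H = 1.753e+09 Pa, K = 8.035e-05.
Permissible volume V_lim = h_lim·A = 2.071e-05 · 1.269e-04 = 2.628e-09 m³.
So the life L = V_lim·H/(K·W) = 2.628e-09 · 1.753e+09 / (8.035e-05 · 83.27) = 688.6 m.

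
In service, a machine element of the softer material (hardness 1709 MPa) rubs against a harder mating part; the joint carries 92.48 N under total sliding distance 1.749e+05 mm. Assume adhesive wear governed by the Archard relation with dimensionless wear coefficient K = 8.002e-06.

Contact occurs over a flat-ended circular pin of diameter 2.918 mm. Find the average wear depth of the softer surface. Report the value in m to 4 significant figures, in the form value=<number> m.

Intermediates are printed rounded. All arithmetic maintains exact precision. Rounded just once: 4 significant figures.
Convert: Distance L = 1.749e+05 mm = 174.9 m.
Convert: Hardness H = 1709 MPa = 1.709e+09 Pa.
Convert: Pin diameter d = 2.918 mm = 0.002918 m. Contact area A = π·d²/4 = π·(0.002918 m)²/4 = 6.687e-06 m².
Working in SI base units: W = 92.48 N, H = 1.709e+09 Pa, K = 8.002e-06.
Apply Archard: V = K·W·L/H = 8.002e-06 · 92.48 · 174.9 / 1.709e+09 = 7.573e-11 m³.
Wear depth h = V/A = 7.573e-11 / 6.687e-06 = 1.132e-05 m.

value=1.132e-05 m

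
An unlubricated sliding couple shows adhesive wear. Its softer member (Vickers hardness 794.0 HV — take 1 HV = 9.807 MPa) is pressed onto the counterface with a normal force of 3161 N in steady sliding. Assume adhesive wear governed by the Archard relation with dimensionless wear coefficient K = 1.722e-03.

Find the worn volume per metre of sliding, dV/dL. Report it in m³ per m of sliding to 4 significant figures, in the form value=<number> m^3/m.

value=6.990e-10 m^3/m

The computation keeps full precision; intermediate values appear rounded, and one last rounding, at 4 significant digits.
Hardness H = 794.0 HV × 9.807 MPa/HV = 7787 MPa = 7.787e+09 Pa.
Working in SI base units: W = 3161 N, H = 7.787e+09 Pa, K = 1.722e-03.
The wear rate dV/dL = K·W/H (no L dependence): 1.722e-03 · 3161 / 7.787e+09 = 6.990e-10 m³/m.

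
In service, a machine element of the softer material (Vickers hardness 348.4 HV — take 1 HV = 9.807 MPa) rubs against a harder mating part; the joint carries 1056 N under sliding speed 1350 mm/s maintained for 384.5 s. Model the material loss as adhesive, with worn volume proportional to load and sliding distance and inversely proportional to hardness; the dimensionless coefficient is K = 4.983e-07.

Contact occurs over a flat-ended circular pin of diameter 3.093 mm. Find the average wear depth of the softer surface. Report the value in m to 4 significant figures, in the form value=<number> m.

value=1.064e-05 m

The intermediates are printed rounded — each operation maintains full precision, and a single final rounding: four significant figures.
Convert: Sliding speed v = 1350 mm/s = 1.350 m/s. Distance L = v·t = 1.350 m/s × 384.5 s = 519.1 m.
Convert: Hardness H = 348.4 HV × 9.807 MPa/HV = 3417 MPa = 3.417e+09 Pa.
Convert: Pin diameter d = 3.093 mm = 0.003093 m. Contact area A = π·d²/4 = π·(0.003093 m)²/4 = 7.514e-06 m².
Working in SI base units: W = 1056 N, H = 3.417e+09 Pa, K = 4.983e-07.
Wear volume V = K·W·L/H = 4.983e-07 · 1056 · 519.1 / 3.417e+09 = 7.994e-11 m³.
Wear depth h = V/A = 7.994e-11 / 7.514e-06 = 1.064e-05 m.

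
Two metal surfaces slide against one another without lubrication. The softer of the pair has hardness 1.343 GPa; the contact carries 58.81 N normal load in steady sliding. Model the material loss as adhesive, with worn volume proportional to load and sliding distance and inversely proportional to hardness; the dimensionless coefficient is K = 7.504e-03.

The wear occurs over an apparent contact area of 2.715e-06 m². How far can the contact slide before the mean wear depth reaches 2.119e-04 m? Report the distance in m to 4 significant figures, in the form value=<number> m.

value=1.751 m

The computation keeps full float precision. Intermediate values are printed rounded; one final rounding, at 4 significant digits.
Hardness H = 1.343 GPa = 1.343e+09 Pa.
In SI base units: W = 58.81 N, H = 1.343e+09 Pa, K = 7.504e-03.
At the depth limit, V_lim = h_lim·A = 2.119e-04 · 2.715e-06 = 5.753e-10 m³.
Life L = V_lim·H/(K·W) = 5.753e-10 · 1.343e+09 / (7.504e-03 · 58.81) = 1.751 m.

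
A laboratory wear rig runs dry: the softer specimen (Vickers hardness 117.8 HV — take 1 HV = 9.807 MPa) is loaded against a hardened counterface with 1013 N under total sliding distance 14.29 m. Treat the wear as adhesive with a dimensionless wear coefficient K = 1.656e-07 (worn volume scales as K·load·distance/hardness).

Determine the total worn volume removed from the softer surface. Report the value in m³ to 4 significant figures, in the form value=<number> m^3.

Intermediates are printed rounded. Each operation holds full precision, and rounded once at the end: four significant digits.
Hardness H = 117.8 HV × 9.807 MPa/HV = 1155 MPa = 1.155e+09 Pa.
Working in SI base units: W = 1013 N, H = 1.155e+09 Pa, K = 1.656e-07.
Wear volume V = K·W·L/H = 1.656e-07 · 1013 · 14.29 / 1.155e+09 = 2.075e-12 m³.

value=2.075e-12 m^3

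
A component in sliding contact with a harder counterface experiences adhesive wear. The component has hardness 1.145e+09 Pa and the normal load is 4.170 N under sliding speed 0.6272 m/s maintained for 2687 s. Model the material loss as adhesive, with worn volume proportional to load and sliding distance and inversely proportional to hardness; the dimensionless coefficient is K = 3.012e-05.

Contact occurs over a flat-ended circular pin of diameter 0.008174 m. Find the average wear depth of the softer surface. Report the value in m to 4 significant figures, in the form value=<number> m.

Every step keeps exact precision. Intermediates appear rounded, and a single final rounding: 4 significant digits.
Sliding distance L = v·t = 0.6272 m/s × 2687 s = 1685 m.
Contact area A = π·d²/4 = π·(0.008174 m)²/4 = 5.248e-05 m².
Collected in SI base units: W = 4.170 N, H = 1.145e+09 Pa, K = 3.012e-05.
Wear volume V = K·W·L/H = 3.012e-05 · 4.170 · 1685 / 1.145e+09 = 1.849e-10 m³.
Depth h = V/A = 1.849e-10 / 5.248e-05 = 3.523e-06 m.

value=3.523e-06 m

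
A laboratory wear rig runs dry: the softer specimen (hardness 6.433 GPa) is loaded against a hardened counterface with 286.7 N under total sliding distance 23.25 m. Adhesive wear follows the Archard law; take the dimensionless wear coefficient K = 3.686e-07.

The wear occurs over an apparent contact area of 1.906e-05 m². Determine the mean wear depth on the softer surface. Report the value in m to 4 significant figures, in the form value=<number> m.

Each operation holds full precision. The intermediates are displayed rounded; one last rounding, at four significant digits.
Convert: Hardness H = 6.433 GPa = 6.433e+09 Pa.
In SI base units: W = 286.7 N, H = 6.433e+09 Pa, K = 3.686e-07.
By Archard's law, V = K·W·L/H = 3.686e-07 · 286.7 · 23.25 / 6.433e+09 = 3.819e-13 m³.
Mean depth h = V/A = 3.819e-13 / 1.906e-05 = 2.004e-08 m.

value=2.004e-08 m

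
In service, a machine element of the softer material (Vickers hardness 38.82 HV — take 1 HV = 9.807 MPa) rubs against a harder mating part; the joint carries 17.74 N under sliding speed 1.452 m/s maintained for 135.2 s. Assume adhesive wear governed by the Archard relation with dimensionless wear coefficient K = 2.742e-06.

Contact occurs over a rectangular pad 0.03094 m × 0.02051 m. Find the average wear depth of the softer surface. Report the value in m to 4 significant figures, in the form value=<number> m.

Each operation keeps full precision — intermediates are printed rounded; rounded just once, at four significant figures.
Path length L = v·t = 1.452 m/s × 135.2 s = 196.3 m.
Hardness H = 38.82 HV × 9.807 MPa/HV = 380.7 MPa = 3.807e+08 Pa.
Contact area A = 0.03094 m × 0.02051 m = 6.346e-04 m².
Expressed in SI base units: W = 17.74 N, H = 3.807e+08 Pa, K = 2.742e-06.
Archard relation: V = K·W·L/H = 2.742e-06 · 17.74 · 196.3 / 3.807e+08 = 2.508e-11 m³.
Depth of wear h = V/A = 2.508e-11 / 6.346e-04 = 3.953e-08 m.

value=3.953e-08 m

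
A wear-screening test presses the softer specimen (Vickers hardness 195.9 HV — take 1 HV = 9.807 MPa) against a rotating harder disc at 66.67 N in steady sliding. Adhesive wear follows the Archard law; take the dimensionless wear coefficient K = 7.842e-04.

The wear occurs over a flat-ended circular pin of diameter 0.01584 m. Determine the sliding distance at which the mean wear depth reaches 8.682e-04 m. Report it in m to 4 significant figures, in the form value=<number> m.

value=6287 m

Intermediate values are printed rounded, and the computation maintains full precision, and one final rounding: 4 significant figures.
Convert: Hardness H = 195.9 HV × 9.807 MPa/HV = 1921 MPa = 1.921e+09 Pa.
Convert: Contact area A = π·d²/4 = π·(0.01584 m)²/4 = 1.971e-04 m².
In SI base units: W = 66.67 N, H = 1.921e+09 Pa, K = 7.842e-04.
Allowed volume V_lim = h_lim·A = 8.682e-04 · 1.971e-04 = 1.711e-07 m³.
Thus life L = V_lim·H/(K·W) = 1.711e-07 · 1.921e+09 / (7.842e-04 · 66.67) = 6287 m.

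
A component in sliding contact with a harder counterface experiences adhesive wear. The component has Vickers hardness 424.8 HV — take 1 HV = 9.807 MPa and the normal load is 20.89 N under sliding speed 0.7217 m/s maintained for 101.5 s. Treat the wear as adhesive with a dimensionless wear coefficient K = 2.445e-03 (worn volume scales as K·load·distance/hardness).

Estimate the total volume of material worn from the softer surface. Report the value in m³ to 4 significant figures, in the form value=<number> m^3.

Every step maintains full float precision, and intermediate values are printed rounded; a lone final rounding: 4 significant figures.
Path length L = v·t = 0.7217 m/s × 101.5 s = 73.25 m.
Hardness H = 424.8 HV × 9.807 MPa/HV = 4166 MPa = 4.166e+09 Pa.
Working in SI base units: W = 20.89 N, H = 4.166e+09 Pa, K = 2.445e-03.
Wear volume V = K·W·L/H = 2.445e-03 · 20.89 · 73.25 / 4.166e+09 = 8.981e-10 m³.

value=8.981e-10 m^3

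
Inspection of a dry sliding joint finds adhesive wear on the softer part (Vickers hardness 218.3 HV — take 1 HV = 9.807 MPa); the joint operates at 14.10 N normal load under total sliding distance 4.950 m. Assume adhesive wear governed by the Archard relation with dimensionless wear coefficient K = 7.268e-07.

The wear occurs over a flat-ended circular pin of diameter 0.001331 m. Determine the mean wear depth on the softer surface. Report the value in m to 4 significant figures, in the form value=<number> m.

value=1.703e-08 m

Intermediates are printed rounded — all arithmetic runs at exact precision, and rounded once at the end to 4 significant digits.
Convert: Hardness H = 218.3 HV × 9.807 MPa/HV = 2141 MPa = 2.141e+09 Pa.
Convert: Contact area A = π·d²/4 = π·(0.001331 m)²/4 = 1.391e-06 m².
In SI base units: W = 14.10 N, H = 2.141e+09 Pa, K = 7.268e-07.
Worn volume V = K·W·L/H = 7.268e-07 · 14.10 · 4.950 / 2.141e+09 = 2.369e-14 m³.
Wear depth h = V/A = 2.369e-14 / 1.391e-06 = 1.703e-08 m.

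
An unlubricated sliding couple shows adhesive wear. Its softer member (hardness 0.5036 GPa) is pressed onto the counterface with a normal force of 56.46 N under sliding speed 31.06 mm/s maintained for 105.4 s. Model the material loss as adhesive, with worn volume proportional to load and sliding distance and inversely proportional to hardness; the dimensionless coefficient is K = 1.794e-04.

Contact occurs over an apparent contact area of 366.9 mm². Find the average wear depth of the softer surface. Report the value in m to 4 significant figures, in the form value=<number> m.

value=1.795e-07 m

The intermediates are shown rounded; each operation holds full precision, and one final rounding, at four significant digits.
Sliding speed v = 31.06 mm/s = 0.03106 m/s. Distance L = v·t = 0.03106 m/s × 105.4 s = 3.274 m.
Hardness H = 0.5036 GPa = 5.036e+08 Pa.
Contact area A = 366.9 mm² = 3.669e-04 m².
In SI base units: W = 56.46 N, H = 5.036e+08 Pa, K = 1.794e-04.
By Archard's law, V = K·W·L/H = 1.794e-04 · 56.46 · 3.274 / 5.036e+08 = 6.584e-11 m³.
Wear depth h = V/A = 6.584e-11 / 3.669e-04 = 1.795e-07 m.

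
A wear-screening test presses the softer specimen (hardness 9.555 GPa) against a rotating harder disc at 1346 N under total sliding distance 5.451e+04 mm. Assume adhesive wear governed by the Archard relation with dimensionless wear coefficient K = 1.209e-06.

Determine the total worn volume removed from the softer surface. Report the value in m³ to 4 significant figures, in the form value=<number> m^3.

Each operation keeps exact precision, and intermediate values are displayed rounded, and one last rounding, at 4 significant digits.
Convert: Distance L = 5.451e+04 mm = 54.51 m.
Convert: Hardness H = 9.555 GPa = 9.555e+09 Pa.
Collected in SI base units: W = 1346 N, H = 9.555e+09 Pa, K = 1.209e-06.
The Archard volume V = K·W·L/H = 1.209e-06 · 1346 · 54.51 / 9.555e+09 = 9.284e-12 m³.

value=9.284e-12 m^3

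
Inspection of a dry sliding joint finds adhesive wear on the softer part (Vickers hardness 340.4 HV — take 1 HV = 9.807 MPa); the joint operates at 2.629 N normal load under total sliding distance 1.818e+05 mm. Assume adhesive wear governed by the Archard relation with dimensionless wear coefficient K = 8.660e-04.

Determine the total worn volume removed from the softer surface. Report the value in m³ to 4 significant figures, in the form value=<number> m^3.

value=1.240e-10 m^3

Printed values are rounded — the algebra runs at exact precision, and rounded once at the end: 4 significant digits.
Convert: Total distance L = 1.818e+05 mm = 181.8 m.
Convert: Hardness H = 340.4 HV × 9.807 MPa/HV = 3338 MPa = 3.338e+09 Pa.
In SI base units: W = 2.629 N, H = 3.338e+09 Pa, K = 8.660e-04.
Archard volume V = K·W·L/H = 8.660e-04 · 2.629 · 181.8 / 3.338e+09 = 1.240e-10 m³.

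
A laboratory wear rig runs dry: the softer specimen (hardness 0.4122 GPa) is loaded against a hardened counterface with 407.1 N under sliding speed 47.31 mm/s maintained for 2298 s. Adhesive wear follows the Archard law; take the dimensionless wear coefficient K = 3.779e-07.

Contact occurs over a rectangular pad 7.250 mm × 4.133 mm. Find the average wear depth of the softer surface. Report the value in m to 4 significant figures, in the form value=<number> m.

value=1.354e-06 m

Intermediates are printed rounded, and the computation holds full float precision. Rounded just once to 4 significant digits.
Sliding speed v = 47.31 mm/s = 0.04731 m/s. Path length L = v·t = 0.04731 m/s × 2298 s = 108.7 m.
Hardness H = 0.4122 GPa = 4.122e+08 Pa.
Pad sides 7.250 mm × 4.133 mm = 0.007250 m × 0.004133 m. Contact area A = 0.007250 m × 0.004133 m = 2.996e-05 m².
Restated in SI base units: W = 407.1 N, H = 4.122e+08 Pa, K = 3.779e-07.
Archard relation: V = K·W·L/H = 3.779e-07 · 407.1 · 108.7 / 4.122e+08 = 4.058e-11 m³.
Average depth h = V/A = 4.058e-11 / 2.996e-05 = 1.354e-06 m.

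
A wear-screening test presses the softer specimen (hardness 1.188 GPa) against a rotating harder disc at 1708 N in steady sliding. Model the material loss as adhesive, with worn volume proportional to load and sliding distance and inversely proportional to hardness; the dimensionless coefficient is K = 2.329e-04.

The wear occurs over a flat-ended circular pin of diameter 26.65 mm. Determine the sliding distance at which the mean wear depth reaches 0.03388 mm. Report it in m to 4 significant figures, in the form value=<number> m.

Intermediate values are shown rounded, and each operation runs at exact precision — a single final rounding: four significant digits.
Hardness H = 1.188 GPa = 1.188e+09 Pa.
Pin diameter d = 26.65 mm = 0.02665 m. Contact area A = π·d²/4 = π·(0.02665 m)²/4 = 5.578e-04 m².
Depth limit h_lim = 0.03388 mm = 3.388e-05 m.
Restated in SI base units: W = 1708 N, H = 1.188e+09 Pa, K = 2.329e-04.
Limit volume V_lim = h_lim·A = 3.388e-05 · 5.578e-04 = 1.890e-08 m³.
Sliding life L = V_lim·H/(K·W) = 1.890e-08 · 1.188e+09 / (2.329e-04 · 1708) = 56.44 m.

value=56.44 m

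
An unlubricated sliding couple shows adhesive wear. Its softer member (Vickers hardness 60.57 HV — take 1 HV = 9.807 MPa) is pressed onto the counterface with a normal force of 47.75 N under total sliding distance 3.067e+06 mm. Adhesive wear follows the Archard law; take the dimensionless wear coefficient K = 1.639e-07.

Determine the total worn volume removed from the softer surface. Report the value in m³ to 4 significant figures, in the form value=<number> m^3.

value=4.041e-11 m^3

Each operation maintains exact precision; intermediate values are printed rounded — rounded just once, at 4 significant figures.
Convert: Total distance L = 3.067e+06 mm = 3067 m.
Convert: Hardness H = 60.57 HV × 9.807 MPa/HV = 594.0 MPa = 5.940e+08 Pa.
Collected in SI base units: W = 47.75 N, H = 5.940e+08 Pa, K = 1.639e-07.
By Archard's law, V = K·W·L/H = 1.639e-07 · 47.75 · 3067 / 5.940e+08 = 4.041e-11 m³.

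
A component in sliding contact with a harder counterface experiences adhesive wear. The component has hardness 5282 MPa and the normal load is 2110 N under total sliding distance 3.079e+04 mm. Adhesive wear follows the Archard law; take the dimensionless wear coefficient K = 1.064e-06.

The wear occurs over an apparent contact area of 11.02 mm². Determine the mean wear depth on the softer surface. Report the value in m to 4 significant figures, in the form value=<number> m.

value=1.188e-06 m

The computation carries full float precision. The intermediates are displayed rounded; rounded just once, at 4 significant digits.
Path length L = 3.079e+04 mm = 30.79 m.
Hardness H = 5282 MPa = 5.282e+09 Pa.
Contact area A = 11.02 mm² = 1.102e-05 m².
Restated in SI base units: W = 2110 N, H = 5.282e+09 Pa, K = 1.064e-06.
By Archard's law, V = K·W·L/H = 1.064e-06 · 2110 · 30.79 / 5.282e+09 = 1.309e-11 m³.
Average depth h = V/A = 1.309e-11 / 1.102e-05 = 1.188e-06 m.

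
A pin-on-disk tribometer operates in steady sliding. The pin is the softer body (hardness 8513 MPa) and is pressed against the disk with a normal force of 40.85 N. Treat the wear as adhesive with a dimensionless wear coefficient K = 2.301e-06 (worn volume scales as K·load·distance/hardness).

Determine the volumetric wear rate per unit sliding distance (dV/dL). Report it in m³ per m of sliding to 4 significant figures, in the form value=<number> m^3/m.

All working math carries exact precision, and intermediate values appear rounded; one final rounding, at four significant digits.
Convert: Hardness H = 8513 MPa = 8.513e+09 Pa.
In SI base units, W = 40.85 N, H = 8.513e+09 Pa, K = 2.301e-06.
Volumetric rate dV/dL = K·W/H: 2.301e-06 · 40.85 / 8.513e+09 = 1.104e-14 m³/m.

value=1.104e-14 m^3/m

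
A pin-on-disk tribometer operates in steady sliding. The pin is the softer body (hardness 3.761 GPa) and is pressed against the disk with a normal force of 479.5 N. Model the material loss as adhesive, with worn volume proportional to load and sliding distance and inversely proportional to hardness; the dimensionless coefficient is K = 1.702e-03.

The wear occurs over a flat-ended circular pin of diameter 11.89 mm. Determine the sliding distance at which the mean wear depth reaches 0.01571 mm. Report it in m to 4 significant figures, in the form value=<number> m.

Each operation maintains full float precision. Displayed values are rounded. Rounded once at the end to 4 significant figures.
Convert: Hardness H = 3.761 GPa = 3.761e+09 Pa.
Convert: Pin diameter d = 11.89 mm = 0.01189 m. Contact area A = π·d²/4 = π·(0.01189 m)²/4 = 1.110e-04 m².
Convert: Depth limit h_lim = 0.01571 mm = 1.571e-05 m.
SI base units throughout: W = 479.5 N, H = 3.761e+09 Pa, K = 1.702e-03.
Volume at the limit: V_lim = h_lim·A = 1.571e-05 · 1.110e-04 = 1.744e-09 m³.
Life L = V_lim·H/(K·W) = 1.744e-09 · 3.761e+09 / (1.702e-03 · 479.5) = 8.039 m.

value=8.039 m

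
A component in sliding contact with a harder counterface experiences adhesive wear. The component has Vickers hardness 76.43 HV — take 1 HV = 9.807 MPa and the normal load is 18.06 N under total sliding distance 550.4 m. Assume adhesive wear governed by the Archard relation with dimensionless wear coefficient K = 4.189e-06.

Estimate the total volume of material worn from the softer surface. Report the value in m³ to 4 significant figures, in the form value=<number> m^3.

Intermediates are shown rounded, and every step runs at full float precision, and rounded once at the end, at 4 significant digits.
Convert: Hardness H = 76.43 HV × 9.807 MPa/HV = 749.5 MPa = 7.495e+08 Pa.
In SI base units, W = 18.06 N, H = 7.495e+08 Pa, K = 4.189e-06.
Volume removed: V = K·W·L/H = 4.189e-06 · 18.06 · 550.4 / 7.495e+08 = 5.555e-11 m³.

value=5.555e-11 m^3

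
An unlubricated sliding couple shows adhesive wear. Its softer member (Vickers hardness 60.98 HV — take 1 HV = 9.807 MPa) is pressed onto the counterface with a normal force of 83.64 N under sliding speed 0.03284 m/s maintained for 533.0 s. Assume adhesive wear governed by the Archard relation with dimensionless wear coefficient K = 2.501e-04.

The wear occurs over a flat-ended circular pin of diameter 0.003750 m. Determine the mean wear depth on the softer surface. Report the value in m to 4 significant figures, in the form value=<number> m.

value=5.543e-05 m

All arithmetic runs at full float precision; intermediates are printed rounded. Rounded just once to four significant digits.
Convert: Path length L = v·t = 0.03284 m/s × 533.0 s = 17.50 m.
Convert: Hardness H = 60.98 HV × 9.807 MPa/HV = 598.0 MPa = 5.980e+08 Pa.
Convert: Contact area A = π·d²/4 = π·(0.003750 m)²/4 = 1.104e-05 m².
In SI base units, W = 83.64 N, H = 5.980e+08 Pa, K = 2.501e-04.
Archard volume V = K·W·L/H = 2.501e-04 · 83.64 · 17.50 / 5.980e+08 = 6.123e-10 m³.
Depth of wear h = V/A = 6.123e-10 / 1.104e-05 = 5.543e-05 m.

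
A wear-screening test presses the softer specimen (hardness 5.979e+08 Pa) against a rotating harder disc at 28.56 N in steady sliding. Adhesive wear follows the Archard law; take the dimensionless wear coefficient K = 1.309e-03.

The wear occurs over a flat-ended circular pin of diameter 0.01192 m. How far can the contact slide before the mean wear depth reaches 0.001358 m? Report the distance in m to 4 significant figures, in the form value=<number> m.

value=2424 m

Each operation holds full float precision. Intermediates are shown rounded — one final rounding, at four significant figures.
Contact area A = π·d²/4 = π·(0.01192 m)²/4 = 1.116e-04 m².
Restated in SI base units: W = 28.56 N, H = 5.979e+08 Pa, K = 1.309e-03.
At the depth limit, V_lim = h_lim·A = 0.001358 · 1.116e-04 = 1.515e-07 m³.
Life L = V_lim·H/(K·W) = 1.515e-07 · 5.979e+08 / (1.309e-03 · 28.56) = 2424 m.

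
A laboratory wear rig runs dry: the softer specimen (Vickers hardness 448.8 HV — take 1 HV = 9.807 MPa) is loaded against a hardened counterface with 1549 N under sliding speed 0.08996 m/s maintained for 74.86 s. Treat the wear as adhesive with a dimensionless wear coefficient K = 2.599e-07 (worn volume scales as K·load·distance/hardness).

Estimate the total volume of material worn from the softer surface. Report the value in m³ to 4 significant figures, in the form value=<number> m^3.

value=6.160e-13 m^3

Intermediates appear rounded. All working math holds exact precision, and one final rounding, at four significant digits.
The distance L = v·t = 0.08996 m/s × 74.86 s = 6.734 m.
Hardness H = 448.8 HV × 9.807 MPa/HV = 4401 MPa = 4.401e+09 Pa.
Collected in SI base units: W = 1549 N, H = 4.401e+09 Pa, K = 2.599e-07.
Archard volume V = K·W·L/H = 2.599e-07 · 1549 · 6.734 / 4.401e+09 = 6.160e-13 m³.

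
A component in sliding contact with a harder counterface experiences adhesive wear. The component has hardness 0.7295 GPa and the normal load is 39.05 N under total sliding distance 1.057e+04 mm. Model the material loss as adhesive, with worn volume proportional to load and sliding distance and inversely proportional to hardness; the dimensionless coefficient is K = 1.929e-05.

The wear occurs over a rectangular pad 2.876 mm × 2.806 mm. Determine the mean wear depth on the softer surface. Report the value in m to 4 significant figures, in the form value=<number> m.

value=1.352e-06 m

Intermediate values appear rounded. Each operation holds full precision; one last rounding to 4 significant figures.
Total distance L = 1.057e+04 mm = 10.57 m.
Hardness H = 0.7295 GPa = 7.295e+08 Pa.
Pad sides 2.876 mm × 2.806 mm = 0.002876 m × 0.002806 m. Contact area A = 0.002876 m × 0.002806 m = 8.070e-06 m².
Working in SI base units: W = 39.05 N, H = 7.295e+08 Pa, K = 1.929e-05.
Wear volume V = K·W·L/H = 1.929e-05 · 39.05 · 10.57 / 7.295e+08 = 1.091e-11 m³.
Average depth h = V/A = 1.091e-11 / 8.070e-06 = 1.352e-06 m.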